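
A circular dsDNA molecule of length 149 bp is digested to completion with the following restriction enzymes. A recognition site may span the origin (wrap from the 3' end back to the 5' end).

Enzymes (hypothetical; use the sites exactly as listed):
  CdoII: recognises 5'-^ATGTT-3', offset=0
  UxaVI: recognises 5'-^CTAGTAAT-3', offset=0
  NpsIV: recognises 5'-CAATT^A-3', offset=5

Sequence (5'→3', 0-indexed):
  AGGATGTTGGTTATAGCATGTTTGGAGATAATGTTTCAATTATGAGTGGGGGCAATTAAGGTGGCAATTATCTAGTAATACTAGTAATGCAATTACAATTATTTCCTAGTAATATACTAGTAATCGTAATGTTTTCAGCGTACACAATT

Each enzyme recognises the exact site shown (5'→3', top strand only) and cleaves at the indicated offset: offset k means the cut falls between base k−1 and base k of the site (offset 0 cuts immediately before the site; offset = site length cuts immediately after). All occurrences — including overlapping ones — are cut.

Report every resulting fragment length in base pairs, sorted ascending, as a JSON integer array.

[2,3,5,6,9,11,11,12,12,13,14,14,16,21]

Site scan:
  CdoII ATGTT/0: at [3, 17, 30, 128] ⇒ [3, 17, 30, 128]
  UxaVI CTAGTAAT/0: at [71, 80, 105, 116] ⇒ [71, 80, 105, 116]
  NpsIV CAATTA/5: at [36, 52, 64, 89, 95, 144] ⇒ [0, 41, 57, 69, 94, 100]

All cut coordinates (distinct, sorted): [0, 3, 17, 30, 41, 57, 69, 71, 80, 94, 100, 105, 116, 128]

Fragments:
  0→3: 3 bp
  3→17: 14 bp
  17→30: 13 bp
  30→41: 11 bp
  41→57: 16 bp
  57→69: 12 bp
  69→71: 2 bp
  71→80: 9 bp
  80→94: 14 bp
  94→100: 6 bp
  100→105: 5 bp
  105→116: 11 bp
  116→128: 12 bp
  128→0 (wrap): 149-128+0 = 21 bp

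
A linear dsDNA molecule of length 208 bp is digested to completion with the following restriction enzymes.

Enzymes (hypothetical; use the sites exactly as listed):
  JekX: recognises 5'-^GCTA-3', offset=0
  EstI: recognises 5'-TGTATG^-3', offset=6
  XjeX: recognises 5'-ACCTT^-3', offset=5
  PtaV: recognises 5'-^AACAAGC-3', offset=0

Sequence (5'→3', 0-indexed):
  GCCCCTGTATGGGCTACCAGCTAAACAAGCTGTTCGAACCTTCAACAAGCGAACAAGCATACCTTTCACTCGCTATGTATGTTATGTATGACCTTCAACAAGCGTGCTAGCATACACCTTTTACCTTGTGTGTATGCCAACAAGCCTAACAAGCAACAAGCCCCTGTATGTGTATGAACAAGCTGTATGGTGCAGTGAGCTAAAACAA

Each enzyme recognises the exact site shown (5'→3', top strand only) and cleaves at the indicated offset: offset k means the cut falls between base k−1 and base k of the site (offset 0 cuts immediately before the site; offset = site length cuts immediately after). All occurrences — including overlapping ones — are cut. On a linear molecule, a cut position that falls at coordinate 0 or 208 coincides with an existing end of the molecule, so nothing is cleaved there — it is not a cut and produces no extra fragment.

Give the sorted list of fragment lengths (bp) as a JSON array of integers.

[1,1,1,2,4,5,6,6,7,7,7,8,9,9,9,9,9,10,10,11,13,14,15,16,19]

Site scan:
  JekX GCTA/0: at [12, 19, 71, 105, 198] ⇒ [12, 19, 71, 105, 198]
  EstI TGTATG/6: at [5, 75, 84, 130, 164, 170, 183] ⇒ [11, 81, 90, 136, 170, 176, 189]
  XjeX ACCTT/5: at [37, 60, 90, 115, 122] ⇒ [42, 65, 95, 120, 127]
  PtaV AACAAGC/0: at [23, 43, 51, 96, 138, 147, 154, 176] ⇒ [23, 43, 51, 96, 138, 147, 154, 176]

All cut coordinates (distinct, sorted): [11, 12, 19, 23, 42, 43, 51, 65, 71, 81, 90, 95, 96, 105, 120, 127, 136, 138, 147, 154, 170, 176, 189, 198]

Fragment lengths:
  [0,11): 11 bp
  [11,12): 1 bp
  [12,19): 7 bp
  [19,23): 4 bp
  [23,42): 19 bp
  [42,43): 1 bp
  [43,51): 8 bp
  [51,65): 14 bp
  [65,71): 6 bp
  [71,81): 10 bp
  [81,90): 9 bp
  [90,95): 5 bp
  [95,96): 1 bp
  [96,105): 9 bp
  [105,120): 15 bp
  [120,127): 7 bp
  [127,136): 9 bp
  [136,138): 2 bp
  [138,147): 9 bp
  [147,154): 7 bp
  [154,170): 16 bp
  [170,176): 6 bp
  [176,189): 13 bp
  [189,198): 9 bp
  [198,208): 10 bp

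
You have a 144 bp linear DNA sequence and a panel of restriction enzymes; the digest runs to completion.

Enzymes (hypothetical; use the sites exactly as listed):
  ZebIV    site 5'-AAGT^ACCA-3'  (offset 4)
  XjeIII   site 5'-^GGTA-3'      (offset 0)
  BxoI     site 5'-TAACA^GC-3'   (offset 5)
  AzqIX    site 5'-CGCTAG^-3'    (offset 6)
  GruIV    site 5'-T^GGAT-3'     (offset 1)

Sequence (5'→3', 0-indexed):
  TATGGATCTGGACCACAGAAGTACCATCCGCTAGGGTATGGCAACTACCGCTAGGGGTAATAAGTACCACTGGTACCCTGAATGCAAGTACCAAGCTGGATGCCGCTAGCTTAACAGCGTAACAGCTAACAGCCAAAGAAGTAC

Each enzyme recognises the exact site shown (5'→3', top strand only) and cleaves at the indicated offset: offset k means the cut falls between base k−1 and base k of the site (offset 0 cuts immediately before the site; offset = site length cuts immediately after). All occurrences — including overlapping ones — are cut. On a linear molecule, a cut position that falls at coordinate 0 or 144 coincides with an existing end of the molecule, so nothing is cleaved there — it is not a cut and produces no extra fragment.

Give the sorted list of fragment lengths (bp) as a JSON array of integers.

Site scan:
  ZebIV (AAGTACCA, off=4): starts [18, 61, 85] → cuts [22, 65, 89]
  XjeIII (GGTA, off=0): starts [34, 55, 71] → cuts [34, 55, 71]
  BxoI (TAACAGC, off=5): starts [111, 119, 126] → cuts [116, 124, 131]
  AzqIX (CGCTAG, off=6): starts [28, 48, 103] → cuts [34, 54, 109]
  GruIV (TGGAT, off=1): starts [2, 96] → cuts [3, 97]

Pooled cuts: [3, 22, 34, 54, 55, 65, 71, 89, 97, 109, 116, 124, 131]

Fragment lengths:
  [0,3): 3 bp
  [3,22): 19 bp
  [22,34): 12 bp
  [34,54): 20 bp
  [54,55): 1 bp
  [55,65): 10 bp
  [65,71): 6 bp
  [71,89): 18 bp
  [89,97): 8 bp
  [97,109): 12 bp
  [109,116): 7 bp
  [116,124): 8 bp
  [124,131): 7 bp
  [131,144): 13 bp

[1,3,6,7,7,8,8,10,12,12,13,18,19,20]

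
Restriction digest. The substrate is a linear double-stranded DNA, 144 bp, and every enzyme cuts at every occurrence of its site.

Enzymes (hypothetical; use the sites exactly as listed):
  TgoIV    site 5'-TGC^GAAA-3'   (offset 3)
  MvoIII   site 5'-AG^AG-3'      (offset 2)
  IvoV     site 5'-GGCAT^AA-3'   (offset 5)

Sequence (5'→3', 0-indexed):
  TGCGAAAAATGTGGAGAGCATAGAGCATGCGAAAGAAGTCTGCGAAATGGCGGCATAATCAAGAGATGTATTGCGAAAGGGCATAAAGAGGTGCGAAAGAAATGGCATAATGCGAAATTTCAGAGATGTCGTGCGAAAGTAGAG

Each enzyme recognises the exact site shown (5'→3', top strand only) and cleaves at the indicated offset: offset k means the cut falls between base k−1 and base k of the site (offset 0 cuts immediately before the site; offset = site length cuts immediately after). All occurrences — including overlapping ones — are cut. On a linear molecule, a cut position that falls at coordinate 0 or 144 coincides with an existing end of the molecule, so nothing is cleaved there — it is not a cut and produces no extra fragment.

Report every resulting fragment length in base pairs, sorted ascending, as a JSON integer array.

Site scan:
  TgoIV (TGCGAAA, off=3): starts [0, 27, 40, 71, 91, 110, 131] → cuts [3, 30, 43, 74, 94, 113, 134]
  MvoIII (AGAG, off=2): starts [14, 21, 61, 86, 121, 140] → cuts [16, 23, 63, 88, 123, 142]
  IvoV (GGCATAA, off=5): starts [51, 79, 103] → cuts [56, 84, 108]

All cut coordinates (distinct, sorted): [3, 16, 23, 30, 43, 56, 63, 74, 84, 88, 94, 108, 113, 123, 134, 142]

Fragments:
  [0,3): 3 bp
  [3,16): 13 bp
  [16,23): 7 bp
  [23,30): 7 bp
  [30,43): 13 bp
  [43,56): 13 bp
  [56,63): 7 bp
  [63,74): 11 bp
  [74,84): 10 bp
  [84,88): 4 bp
  [88,94): 6 bp
  [94,108): 14 bp
  [108,113): 5 bp
  [113,123): 10 bp
  [123,134): 11 bp
  [134,142): 8 bp
  [142,144): 2 bp

[2,3,4,5,6,7,7,7,8,10,10,11,11,13,13,13,14]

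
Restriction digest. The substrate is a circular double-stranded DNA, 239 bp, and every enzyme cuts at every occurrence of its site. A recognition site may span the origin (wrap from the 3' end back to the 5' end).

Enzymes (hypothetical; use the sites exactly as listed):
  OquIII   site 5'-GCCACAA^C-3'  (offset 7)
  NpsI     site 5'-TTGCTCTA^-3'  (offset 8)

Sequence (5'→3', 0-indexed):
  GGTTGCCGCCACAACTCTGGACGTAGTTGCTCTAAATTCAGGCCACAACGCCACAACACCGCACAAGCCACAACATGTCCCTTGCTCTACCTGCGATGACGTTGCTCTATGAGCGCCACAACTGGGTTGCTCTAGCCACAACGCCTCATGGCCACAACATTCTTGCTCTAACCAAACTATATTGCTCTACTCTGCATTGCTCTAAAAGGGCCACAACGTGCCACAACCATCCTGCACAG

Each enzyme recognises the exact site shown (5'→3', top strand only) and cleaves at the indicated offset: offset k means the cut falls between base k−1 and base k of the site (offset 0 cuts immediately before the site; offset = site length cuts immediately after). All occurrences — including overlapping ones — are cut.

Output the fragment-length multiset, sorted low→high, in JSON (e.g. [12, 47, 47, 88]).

Site scan:
  OquIII (GCCACAAC, off=7): starts [7, 41, 49, 66, 114, 134, 150, 209, 219] → cuts [14, 48, 56, 73, 121, 141, 157, 216, 226]
  NpsI (TTGCTCTA, off=8): starts [26, 81, 101, 126, 162, 181, 196] → cuts [34, 89, 109, 134, 170, 189, 204]

All cut coordinates (distinct, sorted): [14, 34, 48, 56, 73, 89, 109, 121, 134, 141, 157, 170, 189, 204, 216, 226]

Fragment lengths:
  14→34: 20 bp
  34→48: 14 bp
  48→56: 8 bp
  56→73: 17 bp
  73→89: 16 bp
  89→109: 20 bp
  109→121: 12 bp
  121→134: 13 bp
  134→141: 7 bp
  141→157: 16 bp
  157→170: 13 bp
  170→189: 19 bp
  189→204: 15 bp
  204→216: 12 bp
  216→226: 10 bp
  226→14 (wrap): 239-226+14 = 27 bp

[7,8,10,12,12,13,13,14,15,16,16,17,19,20,20,27]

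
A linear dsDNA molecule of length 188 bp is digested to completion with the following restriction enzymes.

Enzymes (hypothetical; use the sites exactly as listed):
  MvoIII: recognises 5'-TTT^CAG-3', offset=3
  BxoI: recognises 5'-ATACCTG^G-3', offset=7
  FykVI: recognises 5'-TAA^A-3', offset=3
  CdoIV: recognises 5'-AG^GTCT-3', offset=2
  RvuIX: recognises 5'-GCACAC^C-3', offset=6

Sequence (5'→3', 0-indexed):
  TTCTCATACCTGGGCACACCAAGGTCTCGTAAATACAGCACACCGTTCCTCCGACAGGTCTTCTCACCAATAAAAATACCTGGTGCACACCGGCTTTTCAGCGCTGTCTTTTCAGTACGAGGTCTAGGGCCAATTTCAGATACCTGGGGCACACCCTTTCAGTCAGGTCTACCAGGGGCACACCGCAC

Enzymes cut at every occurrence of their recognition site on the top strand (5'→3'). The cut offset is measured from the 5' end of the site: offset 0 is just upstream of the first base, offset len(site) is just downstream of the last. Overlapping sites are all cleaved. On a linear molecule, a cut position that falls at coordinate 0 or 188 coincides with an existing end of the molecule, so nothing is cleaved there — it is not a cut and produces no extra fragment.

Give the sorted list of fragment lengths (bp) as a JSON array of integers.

[4,5,5,7,7,8,8,8,9,9,9,10,11,12,14,14,15,16,17]

Site scan:
  MvoIII TTTCAG/3: at [95, 109, 133, 156] ⇒ [98, 112, 136, 159]
  BxoI ATACCTGG/7: at [5, 75, 139] ⇒ [12, 82, 146]
  FykVI TAAA/3: at [29, 70] ⇒ [32, 73]
  CdoIV AGGTCT/2: at [21, 55, 119, 164] ⇒ [23, 57, 121, 166]
  RvuIX GCACACC/6: at [13, 37, 84, 148, 177] ⇒ [19, 43, 90, 154, 183]

All cut coordinates (distinct, sorted): [12, 19, 23, 32, 43, 57, 73, 82, 90, 98, 112, 121, 136, 146, 154, 159, 166, 183]

Fragments:
  [0,12): 12 bp
  [12,19): 7 bp
  [19,23): 4 bp
  [23,32): 9 bp
  [32,43): 11 bp
  [43,57): 14 bp
  [57,73): 16 bp
  [73,82): 9 bp
  [82,90): 8 bp
  [90,98): 8 bp
  [98,112): 14 bp
  [112,121): 9 bp
  [121,136): 15 bp
  [136,146): 10 bp
  [146,154): 8 bp
  [154,159): 5 bp
  [159,166): 7 bp
  [166,183): 17 bp
  [183,188): 5 bp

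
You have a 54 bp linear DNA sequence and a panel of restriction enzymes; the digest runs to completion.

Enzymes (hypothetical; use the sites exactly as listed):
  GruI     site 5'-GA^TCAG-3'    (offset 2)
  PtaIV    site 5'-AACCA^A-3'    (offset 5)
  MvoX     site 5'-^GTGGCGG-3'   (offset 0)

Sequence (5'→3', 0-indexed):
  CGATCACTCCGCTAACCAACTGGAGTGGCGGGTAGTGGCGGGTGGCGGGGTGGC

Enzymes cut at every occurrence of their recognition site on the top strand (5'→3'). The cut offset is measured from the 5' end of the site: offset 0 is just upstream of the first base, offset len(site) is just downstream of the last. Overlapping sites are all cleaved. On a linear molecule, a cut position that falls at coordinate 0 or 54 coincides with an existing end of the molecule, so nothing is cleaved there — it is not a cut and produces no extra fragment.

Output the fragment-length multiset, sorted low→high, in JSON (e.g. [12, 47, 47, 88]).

[6,7,10,13,18]

Site scan:
  GruI (GATCAG, off=2): no sites
  PtaIV (AACCAA, off=5): starts [13] → cuts [18]
  MvoX (GTGGCGG, off=0): starts [24, 34, 41] → cuts [24, 34, 41]

All cut coordinates (distinct, sorted): [18, 24, 34, 41]

Fragments:
  [0,18): 18 bp
  [18,24): 6 bp
  [24,34): 10 bp
  [34,41): 7 bp
  [41,54): 13 bp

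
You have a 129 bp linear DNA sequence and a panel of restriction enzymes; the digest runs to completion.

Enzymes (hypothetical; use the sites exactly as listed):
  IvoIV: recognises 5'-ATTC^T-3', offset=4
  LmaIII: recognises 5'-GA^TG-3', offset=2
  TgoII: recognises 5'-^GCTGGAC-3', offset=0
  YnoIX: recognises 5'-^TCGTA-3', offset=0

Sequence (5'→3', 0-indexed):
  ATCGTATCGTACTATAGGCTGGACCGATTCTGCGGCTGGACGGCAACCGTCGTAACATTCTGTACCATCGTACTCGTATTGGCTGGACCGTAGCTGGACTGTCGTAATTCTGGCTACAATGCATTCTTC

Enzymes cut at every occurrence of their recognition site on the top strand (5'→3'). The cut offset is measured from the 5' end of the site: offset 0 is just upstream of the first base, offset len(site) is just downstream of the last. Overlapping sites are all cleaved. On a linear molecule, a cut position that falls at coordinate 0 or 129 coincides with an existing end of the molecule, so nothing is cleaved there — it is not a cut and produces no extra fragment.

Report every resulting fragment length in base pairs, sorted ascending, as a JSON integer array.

[1,3,4,5,6,7,8,9,9,11,11,11,13,15,16]

Per-enzyme occurrences:
  IvoIV ATTCT/4: at [26, 56, 106, 122] ⇒ [30, 60, 110, 126]
  LmaIII (GATG, off=2): no sites
  TgoII GCTGGAC/0: at [17, 34, 81, 92] ⇒ [17, 34, 81, 92]
  YnoIX TCGTA/0: at [1, 6, 49, 67, 73, 101] ⇒ [1, 6, 49, 67, 73, 101]

All cut coordinates (distinct, sorted): [1, 6, 17, 30, 34, 49, 60, 67, 73, 81, 92, 101, 110, 126]

Fragment lengths:
  [0,1): 1 bp
  [1,6): 5 bp
  [6,17): 11 bp
  [17,30): 13 bp
  [30,34): 4 bp
  [34,49): 15 bp
  [49,60): 11 bp
  [60,67): 7 bp
  [67,73): 6 bp
  [73,81): 8 bp
  [81,92): 11 bp
  [92,101): 9 bp
  [101,110): 9 bp
  [110,126): 16 bp
  [126,129): 3 bp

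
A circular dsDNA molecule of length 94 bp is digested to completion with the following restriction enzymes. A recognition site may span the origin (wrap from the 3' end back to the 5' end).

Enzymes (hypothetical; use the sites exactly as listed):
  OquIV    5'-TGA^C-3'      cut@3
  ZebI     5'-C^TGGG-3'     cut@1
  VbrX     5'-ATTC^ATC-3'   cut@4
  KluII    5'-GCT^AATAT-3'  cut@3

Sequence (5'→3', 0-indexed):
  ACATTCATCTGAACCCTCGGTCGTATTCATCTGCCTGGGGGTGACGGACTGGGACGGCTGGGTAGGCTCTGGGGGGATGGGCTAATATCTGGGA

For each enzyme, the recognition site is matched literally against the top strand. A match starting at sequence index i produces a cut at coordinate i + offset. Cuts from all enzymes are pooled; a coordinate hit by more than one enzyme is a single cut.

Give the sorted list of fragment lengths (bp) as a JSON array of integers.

[5,6,7,9,9,11,11,14,22]

Per-enzyme occurrences:
  OquIV TGAC/3: at [41] ⇒ [44]
  ZebI CTGGG/1: at [34, 48, 57, 68, 88] ⇒ [35, 49, 58, 69, 89]
  VbrX ATTCATC/4: at [2, 24] ⇒ [6, 28]
  KluII GCTAATAT/3: at [80] ⇒ [83]

Pooled cuts: [6, 28, 35, 44, 49, 58, 69, 83, 89]

Fragment lengths:
  6→28: 22 bp
  28→35: 7 bp
  35→44: 9 bp
  44→49: 5 bp
  49→58: 9 bp
  58→69: 11 bp
  69→83: 14 bp
  83→89: 6 bp
  89→6 (wrap): 94-89+6 = 11 bp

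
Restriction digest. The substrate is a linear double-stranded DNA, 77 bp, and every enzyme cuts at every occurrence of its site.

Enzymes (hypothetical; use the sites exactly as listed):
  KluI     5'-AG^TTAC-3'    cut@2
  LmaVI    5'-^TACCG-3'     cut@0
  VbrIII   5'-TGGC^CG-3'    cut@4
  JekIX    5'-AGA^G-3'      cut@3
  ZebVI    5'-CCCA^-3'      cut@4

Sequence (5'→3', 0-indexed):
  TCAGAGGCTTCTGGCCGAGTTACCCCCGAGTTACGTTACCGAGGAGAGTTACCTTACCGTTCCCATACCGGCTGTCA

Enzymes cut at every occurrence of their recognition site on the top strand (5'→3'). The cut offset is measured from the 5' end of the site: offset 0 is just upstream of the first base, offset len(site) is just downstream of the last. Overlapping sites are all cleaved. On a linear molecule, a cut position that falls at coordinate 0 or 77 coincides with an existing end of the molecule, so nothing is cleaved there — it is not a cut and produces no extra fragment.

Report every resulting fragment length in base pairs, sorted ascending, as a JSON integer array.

Site scan:
  KluI AGTTAC/2: at [17, 28, 46] ⇒ [19, 30, 48]
  LmaVI TACCG/0: at [36, 54, 65] ⇒ [36, 54, 65]
  VbrIII TGGCCG/4: at [11] ⇒ [15]
  JekIX AGAG/3: at [2, 44] ⇒ [5, 47]
  ZebVI CCCA/4: at [61] ⇒ [65]

Pooled cuts: [5, 15, 19, 30, 36, 47, 48, 54, 65]

Fragments:
  [0,5): 5 bp
  [5,15): 10 bp
  [15,19): 4 bp
  [19,30): 11 bp
  [30,36): 6 bp
  [36,47): 11 bp
  [47,48): 1 bp
  [48,54): 6 bp
  [54,65): 11 bp
  [65,77): 12 bp

[1,4,5,6,6,10,11,11,11,12]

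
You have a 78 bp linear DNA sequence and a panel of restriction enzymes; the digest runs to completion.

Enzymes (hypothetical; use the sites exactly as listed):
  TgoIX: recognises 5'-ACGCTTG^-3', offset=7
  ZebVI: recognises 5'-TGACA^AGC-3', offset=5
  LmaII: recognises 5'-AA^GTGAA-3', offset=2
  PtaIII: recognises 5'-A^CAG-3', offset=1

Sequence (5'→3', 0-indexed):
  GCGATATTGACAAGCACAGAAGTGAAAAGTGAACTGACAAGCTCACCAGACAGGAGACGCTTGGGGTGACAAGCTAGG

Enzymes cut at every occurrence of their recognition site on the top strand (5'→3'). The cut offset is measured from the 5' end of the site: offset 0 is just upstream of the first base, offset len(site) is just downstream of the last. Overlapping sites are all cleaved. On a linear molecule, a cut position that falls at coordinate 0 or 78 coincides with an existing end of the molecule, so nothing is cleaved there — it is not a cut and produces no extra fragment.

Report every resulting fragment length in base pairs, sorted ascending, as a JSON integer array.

Per-enzyme occurrences:
  TgoIX (ACGCTTG, off=7): starts [56] → cuts [63]
  ZebVI (TGACAAGC, off=5): starts [7, 34, 66] → cuts [12, 39, 71]
  LmaII (AAGTGAA, off=2): starts [19, 26] → cuts [21, 28]
  PtaIII (ACAG, off=1): starts [15, 49] → cuts [16, 50]

All cut coordinates (distinct, sorted): [12, 16, 21, 28, 39, 50, 63, 71]

Fragments:
  [0,12): 12 bp
  [12,16): 4 bp
  [16,21): 5 bp
  [21,28): 7 bp
  [28,39): 11 bp
  [39,50): 11 bp
  [50,63): 13 bp
  [63,71): 8 bp
  [71,78): 7 bp

[4,5,7,7,8,11,11,12,13]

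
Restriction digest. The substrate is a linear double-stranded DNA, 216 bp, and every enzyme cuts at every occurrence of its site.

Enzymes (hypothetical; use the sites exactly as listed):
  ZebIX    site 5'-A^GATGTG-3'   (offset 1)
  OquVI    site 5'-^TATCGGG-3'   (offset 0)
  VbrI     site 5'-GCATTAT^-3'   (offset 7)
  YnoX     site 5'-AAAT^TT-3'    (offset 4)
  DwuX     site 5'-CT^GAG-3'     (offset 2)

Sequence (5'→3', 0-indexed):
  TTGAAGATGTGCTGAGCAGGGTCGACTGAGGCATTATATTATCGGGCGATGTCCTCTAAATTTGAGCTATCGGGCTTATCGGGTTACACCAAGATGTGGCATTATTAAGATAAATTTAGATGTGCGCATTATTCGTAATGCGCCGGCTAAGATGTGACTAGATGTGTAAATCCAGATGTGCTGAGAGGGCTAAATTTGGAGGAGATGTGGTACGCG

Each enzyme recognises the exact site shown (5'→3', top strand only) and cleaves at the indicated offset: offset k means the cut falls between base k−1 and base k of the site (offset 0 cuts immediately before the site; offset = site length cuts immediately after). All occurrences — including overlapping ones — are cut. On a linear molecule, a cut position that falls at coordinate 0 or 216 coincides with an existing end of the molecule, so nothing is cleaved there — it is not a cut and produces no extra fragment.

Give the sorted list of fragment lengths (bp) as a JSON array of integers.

[2,3,5,6,8,8,8,9,10,10,10,13,13,13,14,14,14,16,18,22]

Site scan:
  ZebIX (AGATGTG, off=1): starts [4, 91, 117, 149, 159, 173, 202] → cuts [5, 92, 118, 150, 160, 174, 203]
  OquVI (TATCGGG, off=0): starts [39, 67, 76] → cuts [39, 67, 76]
  VbrI (GCATTAT, off=7): starts [30, 98, 125] → cuts [37, 105, 132]
  YnoX (AAATTT, off=4): starts [57, 111, 191] → cuts [61, 115, 195]
  DwuX (CTGAG, off=2): starts [11, 25, 180] → cuts [13, 27, 182]

Pooled cuts: [5, 13, 27, 37, 39, 61, 67, 76, 92, 105, 115, 118, 132, 150, 160, 174, 182, 195, 203]

Fragments:
  [0,5): 5 bp
  [5,13): 8 bp
  [13,27): 14 bp
  [27,37): 10 bp
  [37,39): 2 bp
  [39,61): 22 bp
  [61,67): 6 bp
  [67,76): 9 bp
  [76,92): 16 bp
  [92,105): 13 bp
  [105,115): 10 bp
  [115,118): 3 bp
  [118,132): 14 bp
  [132,150): 18 bp
  [150,160): 10 bp
  [160,174): 14 bp
  [174,182): 8 bp
  [182,195): 13 bp
  [195,203): 8 bp
  [203,216): 13 bp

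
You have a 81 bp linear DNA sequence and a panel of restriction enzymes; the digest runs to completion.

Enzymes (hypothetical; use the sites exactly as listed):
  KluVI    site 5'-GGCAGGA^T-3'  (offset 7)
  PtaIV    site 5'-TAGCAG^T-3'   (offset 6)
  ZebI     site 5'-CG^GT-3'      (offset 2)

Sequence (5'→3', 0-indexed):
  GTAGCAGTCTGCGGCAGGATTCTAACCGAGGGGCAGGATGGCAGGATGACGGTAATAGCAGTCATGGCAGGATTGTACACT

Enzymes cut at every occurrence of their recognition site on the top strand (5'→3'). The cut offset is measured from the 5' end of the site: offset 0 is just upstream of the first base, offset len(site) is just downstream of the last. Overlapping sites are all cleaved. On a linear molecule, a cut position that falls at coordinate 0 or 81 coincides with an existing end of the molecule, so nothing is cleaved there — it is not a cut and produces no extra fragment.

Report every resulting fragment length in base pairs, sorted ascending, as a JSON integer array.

[5,7,8,9,10,11,12,19]

Per-enzyme occurrences:
  KluVI GGCAGGAT/7: at [12, 31, 39, 65] ⇒ [19, 38, 46, 72]
  PtaIV TAGCAGT/6: at [1, 55] ⇒ [7, 61]
  ZebI CGGT/2: at [49] ⇒ [51]

Pooled cuts: [7, 19, 38, 46, 51, 61, 72]

Fragment lengths:
  [0,7): 7 bp
  [7,19): 12 bp
  [19,38): 19 bp
  [38,46): 8 bp
  [46,51): 5 bp
  [51,61): 10 bp
  [61,72): 11 bp
  [72,81): 9 bp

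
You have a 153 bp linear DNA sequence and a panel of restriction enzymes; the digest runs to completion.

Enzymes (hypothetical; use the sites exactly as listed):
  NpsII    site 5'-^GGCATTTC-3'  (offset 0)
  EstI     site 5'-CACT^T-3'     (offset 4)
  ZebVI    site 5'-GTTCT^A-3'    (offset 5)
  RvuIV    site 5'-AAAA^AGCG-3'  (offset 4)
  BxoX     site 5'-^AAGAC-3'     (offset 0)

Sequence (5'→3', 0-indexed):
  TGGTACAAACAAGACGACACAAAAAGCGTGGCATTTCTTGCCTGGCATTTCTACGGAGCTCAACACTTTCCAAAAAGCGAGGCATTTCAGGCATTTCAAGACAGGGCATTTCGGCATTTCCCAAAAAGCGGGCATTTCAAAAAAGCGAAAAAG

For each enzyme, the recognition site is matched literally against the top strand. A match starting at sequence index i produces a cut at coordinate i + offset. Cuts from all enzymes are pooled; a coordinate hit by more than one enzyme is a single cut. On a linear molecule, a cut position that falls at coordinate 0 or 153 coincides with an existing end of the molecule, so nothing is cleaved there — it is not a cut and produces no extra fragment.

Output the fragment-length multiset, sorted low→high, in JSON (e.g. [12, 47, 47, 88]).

Per-enzyme occurrences:
  NpsII GGCATTTC/0: at [29, 43, 80, 89, 104, 112, 130] ⇒ [29, 43, 80, 89, 104, 112, 130]
  EstI CACTT/4: at [63] ⇒ [67]
  ZebVI (GTTCTA, off=5): no sites
  RvuIV AAAAAGCG/4: at [20, 71, 122, 139] ⇒ [24, 75, 126, 143]
  BxoX AAGAC/0: at [10, 97] ⇒ [10, 97]

Pooled cuts: [10, 24, 29, 43, 67, 75, 80, 89, 97, 104, 112, 126, 130, 143]

Fragment lengths:
  [0,10): 10 bp
  [10,24): 14 bp
  [24,29): 5 bp
  [29,43): 14 bp
  [43,67): 24 bp
  [67,75): 8 bp
  [75,80): 5 bp
  [80,89): 9 bp
  [89,97): 8 bp
  [97,104): 7 bp
  [104,112): 8 bp
  [112,126): 14 bp
  [126,130): 4 bp
  [130,143): 13 bp
  [143,153): 10 bp

[4,5,5,7,8,8,8,9,10,10,13,14,14,14,24]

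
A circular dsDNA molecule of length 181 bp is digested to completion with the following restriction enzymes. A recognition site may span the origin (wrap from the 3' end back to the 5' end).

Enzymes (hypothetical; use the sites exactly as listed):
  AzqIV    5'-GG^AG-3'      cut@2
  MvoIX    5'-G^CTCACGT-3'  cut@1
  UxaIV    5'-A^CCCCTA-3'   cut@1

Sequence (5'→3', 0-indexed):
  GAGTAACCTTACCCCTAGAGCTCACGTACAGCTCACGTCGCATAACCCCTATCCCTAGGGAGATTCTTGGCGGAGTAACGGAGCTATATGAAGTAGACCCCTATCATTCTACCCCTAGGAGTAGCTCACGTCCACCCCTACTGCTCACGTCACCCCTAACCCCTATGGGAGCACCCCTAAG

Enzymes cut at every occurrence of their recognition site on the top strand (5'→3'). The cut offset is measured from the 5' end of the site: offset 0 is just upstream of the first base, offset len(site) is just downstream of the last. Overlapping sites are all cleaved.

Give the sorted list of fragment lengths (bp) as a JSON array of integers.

[4,5,7,8,8,9,9,9,9,10,10,10,11,13,14,14,15,16]

Per-enzyme occurrences:
  AzqIV GGAG/2: at [58, 71, 79, 117, 167, 180] ⇒ [1, 60, 73, 81, 119, 169]
  MvoIX GCTCACGT/1: at [19, 30, 123, 142] ⇒ [20, 31, 124, 143]
  UxaIV ACCCCTA/1: at [10, 44, 96, 110, 133, 151, 158, 172] ⇒ [11, 45, 97, 111, 134, 152, 159, 173]

All cut coordinates (distinct, sorted): [1, 11, 20, 31, 45, 60, 73, 81, 97, 111, 119, 124, 134, 143, 152, 159, 169, 173]

Fragments:
  1→11: 10 bp
  11→20: 9 bp
  20→31: 11 bp
  31→45: 14 bp
  45→60: 15 bp
  60→73: 13 bp
  73→81: 8 bp
  81→97: 16 bp
  97→111: 14 bp
  111→119: 8 bp
  119→124: 5 bp
  124→134: 10 bp
  134→143: 9 bp
  143→152: 9 bp
  152→159: 7 bp
  159→169: 10 bp
  169→173: 4 bp
  173→1 (wrap): 181-173+1 = 9 bp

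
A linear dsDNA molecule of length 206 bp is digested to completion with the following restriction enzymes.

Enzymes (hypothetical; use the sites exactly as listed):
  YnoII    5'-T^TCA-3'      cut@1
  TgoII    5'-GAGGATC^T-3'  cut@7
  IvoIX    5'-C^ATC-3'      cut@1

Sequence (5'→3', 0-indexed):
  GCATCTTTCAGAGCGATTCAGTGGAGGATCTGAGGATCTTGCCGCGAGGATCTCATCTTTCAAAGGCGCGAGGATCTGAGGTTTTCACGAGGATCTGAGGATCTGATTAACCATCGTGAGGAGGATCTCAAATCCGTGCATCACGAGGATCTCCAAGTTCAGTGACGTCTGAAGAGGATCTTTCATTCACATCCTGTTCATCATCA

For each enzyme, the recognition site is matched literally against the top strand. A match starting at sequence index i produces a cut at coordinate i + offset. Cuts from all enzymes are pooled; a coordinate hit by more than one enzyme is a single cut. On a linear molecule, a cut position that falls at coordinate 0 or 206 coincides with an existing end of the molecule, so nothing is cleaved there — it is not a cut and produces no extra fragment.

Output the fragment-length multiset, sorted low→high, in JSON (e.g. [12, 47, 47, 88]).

[2,2,2,2,3,4,4,4,5,5,7,7,8,8,8,9,10,11,12,12,13,14,15,17,22]

Per-enzyme occurrences:
  YnoII TTCA/1: at [6, 16, 58, 83, 157, 181, 185, 196] ⇒ [7, 17, 59, 84, 158, 182, 186, 197]
  TgoII GAGGATCT/7: at [23, 31, 45, 69, 88, 96, 120, 144, 173] ⇒ [30, 38, 52, 76, 95, 103, 127, 151, 180]
  IvoIX CATC/1: at [1, 53, 111, 138, 189, 198, 201] ⇒ [2, 54, 112, 139, 190, 199, 202]

All cut coordinates (distinct, sorted): [2, 7, 17, 30, 38, 52, 54, 59, 76, 84, 95, 103, 112, 127, 139, 151, 158, 180, 182, 186, 190, 197, 199, 202]

Fragment lengths:
  [0,2): 2 bp
  [2,7): 5 bp
  [7,17): 10 bp
  [17,30): 13 bp
  [30,38): 8 bp
  [38,52): 14 bp
  [52,54): 2 bp
  [54,59): 5 bp
  [59,76): 17 bp
  [76,84): 8 bp
  [84,95): 11 bp
  [95,103): 8 bp
  [103,112): 9 bp
  [112,127): 15 bp
  [127,139): 12 bp
  [139,151): 12 bp
  [151,158): 7 bp
  [158,180): 22 bp
  [180,182): 2 bp
  [182,186): 4 bp
  [186,190): 4 bp
  [190,197): 7 bp
  [197,199): 2 bp
  [199,202): 3 bp
  [202,206): 4 bp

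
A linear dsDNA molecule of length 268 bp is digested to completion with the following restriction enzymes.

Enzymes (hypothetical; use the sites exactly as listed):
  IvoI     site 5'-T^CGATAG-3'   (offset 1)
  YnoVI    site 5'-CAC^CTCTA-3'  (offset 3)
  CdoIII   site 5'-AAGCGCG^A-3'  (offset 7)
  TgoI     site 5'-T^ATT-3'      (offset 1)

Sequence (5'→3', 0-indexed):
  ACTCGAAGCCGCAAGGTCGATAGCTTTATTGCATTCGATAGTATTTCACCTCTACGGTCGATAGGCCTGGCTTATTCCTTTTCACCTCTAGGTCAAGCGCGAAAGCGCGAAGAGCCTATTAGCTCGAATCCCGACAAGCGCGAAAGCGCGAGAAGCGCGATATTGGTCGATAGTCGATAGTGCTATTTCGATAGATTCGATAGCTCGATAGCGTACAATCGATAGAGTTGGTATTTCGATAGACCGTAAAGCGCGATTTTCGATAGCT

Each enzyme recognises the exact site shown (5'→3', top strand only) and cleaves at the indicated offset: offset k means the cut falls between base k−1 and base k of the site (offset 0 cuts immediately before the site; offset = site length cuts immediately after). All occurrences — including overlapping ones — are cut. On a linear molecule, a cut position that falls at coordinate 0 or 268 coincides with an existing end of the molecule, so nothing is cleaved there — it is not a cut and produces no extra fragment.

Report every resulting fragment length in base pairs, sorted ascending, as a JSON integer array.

Scan for sites:
  IvoI TCGATAG/1: at [16, 34, 57, 166, 173, 187, 196, 204, 218, 235, 259] ⇒ [17, 35, 58, 167, 174, 188, 197, 205, 219, 236, 260]
  YnoVI CACCTCTA/3: at [46, 82] ⇒ [49, 85]
  CdoIII AAGCGCGA/7: at [94, 102, 135, 143, 152, 248] ⇒ [101, 109, 142, 150, 159, 255]
  TgoI TATT/1: at [26, 41, 72, 116, 160, 183, 231] ⇒ [27, 42, 73, 117, 161, 184, 232]

All cut coordinates (distinct, sorted): [17, 27, 35, 42, 49, 58, 73, 85, 101, 109, 117, 142, 150, 159, 161, 167, 174, 184, 188, 197, 205, 219, 232, 236, 255, 260]

Fragment lengths:
  [0,17): 17 bp
  [17,27): 10 bp
  [27,35): 8 bp
  [35,42): 7 bp
  [42,49): 7 bp
  [49,58): 9 bp
  [58,73): 15 bp
  [73,85): 12 bp
  [85,101): 16 bp
  [101,109): 8 bp
  [109,117): 8 bp
  [117,142): 25 bp
  [142,150): 8 bp
  [150,159): 9 bp
  [159,161): 2 bp
  [161,167): 6 bp
  [167,174): 7 bp
  [174,184): 10 bp
  [184,188): 4 bp
  [188,197): 9 bp
  [197,205): 8 bp
  [205,219): 14 bp
  [219,232): 13 bp
  [232,236): 4 bp
  [236,255): 19 bp
  [255,260): 5 bp
  [260,268): 8 bp

[2,4,4,5,6,7,7,7,8,8,8,8,8,8,9,9,9,10,10,12,13,14,15,16,17,19,25]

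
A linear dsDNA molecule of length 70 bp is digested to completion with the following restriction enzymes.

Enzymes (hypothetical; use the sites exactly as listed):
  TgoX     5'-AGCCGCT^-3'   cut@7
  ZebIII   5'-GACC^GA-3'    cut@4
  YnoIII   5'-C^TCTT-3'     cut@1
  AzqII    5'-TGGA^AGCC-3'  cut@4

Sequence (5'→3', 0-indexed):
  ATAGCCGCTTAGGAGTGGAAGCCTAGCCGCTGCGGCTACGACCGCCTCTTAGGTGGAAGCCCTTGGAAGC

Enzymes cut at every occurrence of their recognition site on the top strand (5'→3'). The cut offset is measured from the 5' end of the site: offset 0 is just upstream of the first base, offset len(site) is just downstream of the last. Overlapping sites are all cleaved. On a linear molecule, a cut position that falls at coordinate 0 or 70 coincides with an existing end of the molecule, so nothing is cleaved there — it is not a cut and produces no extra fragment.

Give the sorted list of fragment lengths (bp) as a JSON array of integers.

Site scan:
  TgoX AGCCGCT/7: at [2, 24] ⇒ [9, 31]
  ZebIII (GACCGA, off=4): no sites
  YnoIII CTCTT/1: at [45] ⇒ [46]
  AzqII TGGAAGCC/4: at [15, 53] ⇒ [19, 57]

Pooled cuts: [9, 19, 31, 46, 57]

Fragment lengths:
  [0,9): 9 bp
  [9,19): 10 bp
  [19,31): 12 bp
  [31,46): 15 bp
  [46,57): 11 bp
  [57,70): 13 bp

[9,10,11,12,13,15]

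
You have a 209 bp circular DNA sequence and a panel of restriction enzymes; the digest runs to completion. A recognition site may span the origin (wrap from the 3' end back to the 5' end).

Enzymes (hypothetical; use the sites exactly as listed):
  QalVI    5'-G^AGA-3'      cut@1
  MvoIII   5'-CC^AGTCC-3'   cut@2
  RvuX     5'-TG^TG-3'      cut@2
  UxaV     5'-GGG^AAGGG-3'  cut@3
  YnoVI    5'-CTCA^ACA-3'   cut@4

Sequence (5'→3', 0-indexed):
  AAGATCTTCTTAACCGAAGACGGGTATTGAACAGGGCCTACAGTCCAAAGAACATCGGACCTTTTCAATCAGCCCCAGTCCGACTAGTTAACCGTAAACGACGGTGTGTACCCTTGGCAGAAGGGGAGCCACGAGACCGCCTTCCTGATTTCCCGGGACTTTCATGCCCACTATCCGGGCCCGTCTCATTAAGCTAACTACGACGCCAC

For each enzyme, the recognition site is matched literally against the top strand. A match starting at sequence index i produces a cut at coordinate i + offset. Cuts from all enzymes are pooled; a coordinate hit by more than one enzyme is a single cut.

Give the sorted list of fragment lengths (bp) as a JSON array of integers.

Site scan:
  QalVI (GAGA, off=1): starts [132] → cuts [133]
  MvoIII (CCAGTCC, off=2): starts [74] → cuts [76]
  RvuX (TGTG, off=2): starts [104] → cuts [106]
  UxaV (GGGAAGGG, off=3): no sites
  YnoVI (CTCAACA, off=4): no sites

All cut coordinates (distinct, sorted): [76, 106, 133]

Fragments:
  76→106: 30 bp
  106→133: 27 bp
  133→76 (wrap): 209-133+76 = 152 bp

[27,30,152]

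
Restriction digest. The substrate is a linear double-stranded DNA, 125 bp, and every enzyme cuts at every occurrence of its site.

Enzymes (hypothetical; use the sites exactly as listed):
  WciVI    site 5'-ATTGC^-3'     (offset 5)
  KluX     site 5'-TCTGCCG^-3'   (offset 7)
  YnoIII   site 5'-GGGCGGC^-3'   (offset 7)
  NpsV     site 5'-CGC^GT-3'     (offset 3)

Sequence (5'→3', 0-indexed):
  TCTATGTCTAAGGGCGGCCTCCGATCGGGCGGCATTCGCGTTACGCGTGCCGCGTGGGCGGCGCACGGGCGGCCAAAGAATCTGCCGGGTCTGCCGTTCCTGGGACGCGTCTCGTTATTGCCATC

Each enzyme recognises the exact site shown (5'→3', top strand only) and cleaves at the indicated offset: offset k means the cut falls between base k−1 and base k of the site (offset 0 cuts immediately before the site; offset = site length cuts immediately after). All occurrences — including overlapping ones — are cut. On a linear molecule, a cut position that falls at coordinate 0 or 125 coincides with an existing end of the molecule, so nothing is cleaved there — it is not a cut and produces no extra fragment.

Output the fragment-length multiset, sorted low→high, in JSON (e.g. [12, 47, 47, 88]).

Scan for sites:
  WciVI (ATTGC, off=5): starts [116] → cuts [121]
  KluX (TCTGCCG, off=7): starts [80, 89] → cuts [87, 96]
  YnoIII (GGGCGGC, off=7): starts [11, 26, 55, 66] → cuts [18, 33, 62, 73]
  NpsV (CGCGT, off=3): starts [36, 43, 50, 105] → cuts [39, 46, 53, 108]

All cut coordinates (distinct, sorted): [18, 33, 39, 46, 53, 62, 73, 87, 96, 108, 121]

Fragment lengths:
  [0,18): 18 bp
  [18,33): 15 bp
  [33,39): 6 bp
  [39,46): 7 bp
  [46,53): 7 bp
  [53,62): 9 bp
  [62,73): 11 bp
  [73,87): 14 bp
  [87,96): 9 bp
  [96,108): 12 bp
  [108,121): 13 bp
  [121,125): 4 bp

[4,6,7,7,9,9,11,12,13,14,15,18]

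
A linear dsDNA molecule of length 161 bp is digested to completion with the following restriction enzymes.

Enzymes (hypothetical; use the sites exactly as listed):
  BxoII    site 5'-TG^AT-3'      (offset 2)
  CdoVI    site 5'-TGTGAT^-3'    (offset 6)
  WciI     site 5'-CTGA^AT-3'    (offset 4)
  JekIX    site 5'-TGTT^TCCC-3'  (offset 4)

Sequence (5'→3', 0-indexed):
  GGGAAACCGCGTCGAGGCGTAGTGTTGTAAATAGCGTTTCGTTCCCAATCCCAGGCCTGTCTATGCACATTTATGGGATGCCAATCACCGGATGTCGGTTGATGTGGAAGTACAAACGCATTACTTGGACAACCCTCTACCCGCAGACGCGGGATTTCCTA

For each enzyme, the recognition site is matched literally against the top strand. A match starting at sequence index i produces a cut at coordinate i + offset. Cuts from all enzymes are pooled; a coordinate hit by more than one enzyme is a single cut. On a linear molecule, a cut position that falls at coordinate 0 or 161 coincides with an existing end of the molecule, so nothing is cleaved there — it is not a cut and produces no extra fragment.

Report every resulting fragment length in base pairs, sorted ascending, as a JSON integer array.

Site scan:
  BxoII TGAT/2: at [99] ⇒ [101]
  CdoVI (TGTGAT, off=6): no sites
  WciI (CTGAAT, off=4): no sites
  JekIX (TGTTTCCC, off=4): no sites

All cut coordinates (distinct, sorted): [101]

Fragment lengths:
  [0,101): 101 bp
  [101,161): 60 bp

[60,101]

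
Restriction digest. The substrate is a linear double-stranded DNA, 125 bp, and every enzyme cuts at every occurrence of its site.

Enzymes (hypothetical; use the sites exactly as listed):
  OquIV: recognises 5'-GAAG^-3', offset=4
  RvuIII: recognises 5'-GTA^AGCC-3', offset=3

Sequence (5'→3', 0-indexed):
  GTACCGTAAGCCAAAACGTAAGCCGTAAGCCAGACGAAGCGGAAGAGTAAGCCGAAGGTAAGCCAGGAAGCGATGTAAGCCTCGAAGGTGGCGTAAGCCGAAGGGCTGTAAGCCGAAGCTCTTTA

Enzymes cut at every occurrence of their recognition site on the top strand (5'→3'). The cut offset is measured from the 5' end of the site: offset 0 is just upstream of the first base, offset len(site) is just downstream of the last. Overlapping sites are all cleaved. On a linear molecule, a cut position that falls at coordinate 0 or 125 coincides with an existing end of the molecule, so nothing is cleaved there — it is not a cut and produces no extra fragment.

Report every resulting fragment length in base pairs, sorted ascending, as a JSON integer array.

[3,4,6,7,7,7,7,8,8,8,8,8,10,10,12,12]

Scan for sites:
  OquIV GAAG/4: at [35, 41, 53, 66, 83, 99, 114] ⇒ [39, 45, 57, 70, 87, 103, 118]
  RvuIII GTAAGCC/3: at [5, 17, 24, 46, 57, 74, 92, 107] ⇒ [8, 20, 27, 49, 60, 77, 95, 110]

Pooled cuts: [8, 20, 27, 39, 45, 49, 57, 60, 70, 77, 87, 95, 103, 110, 118]

Fragments:
  [0,8): 8 bp
  [8,20): 12 bp
  [20,27): 7 bp
  [27,39): 12 bp
  [39,45): 6 bp
  [45,49): 4 bp
  [49,57): 8 bp
  [57,60): 3 bp
  [60,70): 10 bp
  [70,77): 7 bp
  [77,87): 10 bp
  [87,95): 8 bp
  [95,103): 8 bp
  [103,110): 7 bp
  [110,118): 8 bp
  [118,125): 7 bp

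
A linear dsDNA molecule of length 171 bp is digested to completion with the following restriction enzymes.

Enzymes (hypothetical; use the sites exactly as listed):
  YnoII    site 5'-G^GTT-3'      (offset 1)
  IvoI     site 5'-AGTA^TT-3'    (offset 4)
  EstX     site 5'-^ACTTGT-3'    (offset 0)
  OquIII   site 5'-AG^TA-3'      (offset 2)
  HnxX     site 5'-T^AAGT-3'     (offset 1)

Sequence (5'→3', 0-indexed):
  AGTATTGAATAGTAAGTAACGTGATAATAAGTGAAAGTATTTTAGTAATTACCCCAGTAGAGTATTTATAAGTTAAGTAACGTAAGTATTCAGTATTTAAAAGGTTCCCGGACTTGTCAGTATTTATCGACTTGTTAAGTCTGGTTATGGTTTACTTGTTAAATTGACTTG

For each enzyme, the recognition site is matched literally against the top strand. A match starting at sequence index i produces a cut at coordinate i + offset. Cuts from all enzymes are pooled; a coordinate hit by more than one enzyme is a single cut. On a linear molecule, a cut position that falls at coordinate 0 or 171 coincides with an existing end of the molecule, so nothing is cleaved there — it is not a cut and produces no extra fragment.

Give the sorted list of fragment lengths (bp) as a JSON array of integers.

Scan for sites:
  YnoII GGTT/1: at [102, 142, 148] ⇒ [103, 143, 149]
  IvoI AGTATT/4: at [0, 35, 60, 84, 91, 118] ⇒ [4, 39, 64, 88, 95, 122]
  EstX ACTTGT/0: at [111, 129, 153] ⇒ [111, 129, 153]
  OquIII AGTA/2: at [0, 10, 14, 35, 43, 55, 60, 75, 84, 91, 118] ⇒ [2, 12, 16, 37, 45, 57, 62, 77, 86, 93, 120]
  HnxX TAAGT/1: at [12, 27, 68, 73, 82, 135] ⇒ [13, 28, 69, 74, 83, 136]

All cut coordinates (distinct, sorted): [2, 4, 12, 13, 16, 28, 37, 39, 45, 57, 62, 64, 69, 74, 77, 83, 86, 88, 93, 95, 103, 111, 120, 122, 129, 136, 143, 149, 153]

Fragment lengths:
  [0,2): 2 bp
  [2,4): 2 bp
  [4,12): 8 bp
  [12,13): 1 bp
  [13,16): 3 bp
  [16,28): 12 bp
  [28,37): 9 bp
  [37,39): 2 bp
  [39,45): 6 bp
  [45,57): 12 bp
  [57,62): 5 bp
  [62,64): 2 bp
  [64,69): 5 bp
  [69,74): 5 bp
  [74,77): 3 bp
  [77,83): 6 bp
  [83,86): 3 bp
  [86,88): 2 bp
  [88,93): 5 bp
  [93,95): 2 bp
  [95,103): 8 bp
  [103,111): 8 bp
  [111,120): 9 bp
  [120,122): 2 bp
  [122,129): 7 bp
  [129,136): 7 bp
  [136,143): 7 bp
  [143,149): 6 bp
  [149,153): 4 bp
  [153,171): 18 bp

[1,2,2,2,2,2,2,2,3,3,3,4,5,5,5,5,6,6,6,7,7,7,8,8,8,9,9,12,12,18]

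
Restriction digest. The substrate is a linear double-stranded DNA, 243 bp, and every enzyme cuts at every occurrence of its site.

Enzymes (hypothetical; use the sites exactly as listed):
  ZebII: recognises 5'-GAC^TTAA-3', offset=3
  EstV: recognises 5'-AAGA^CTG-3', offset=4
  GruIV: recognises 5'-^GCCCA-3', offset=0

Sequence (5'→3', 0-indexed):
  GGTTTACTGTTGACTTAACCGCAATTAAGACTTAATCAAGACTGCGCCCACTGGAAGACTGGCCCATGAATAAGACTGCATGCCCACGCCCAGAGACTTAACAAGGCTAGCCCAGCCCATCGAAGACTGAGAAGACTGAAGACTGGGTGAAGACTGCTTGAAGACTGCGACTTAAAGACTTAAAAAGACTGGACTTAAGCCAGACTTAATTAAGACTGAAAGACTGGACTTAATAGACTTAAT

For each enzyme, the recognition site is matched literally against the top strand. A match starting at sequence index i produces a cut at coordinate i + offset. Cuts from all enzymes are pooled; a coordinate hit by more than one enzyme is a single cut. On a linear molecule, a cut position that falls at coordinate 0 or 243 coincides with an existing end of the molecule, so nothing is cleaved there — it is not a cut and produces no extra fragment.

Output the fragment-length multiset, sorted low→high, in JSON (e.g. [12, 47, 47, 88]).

[3,4,5,5,6,6,6,6,7,7,8,8,9,9,9,10,10,10,11,11,11,12,12,13,14,14,17]

Per-enzyme occurrences:
  ZebII GACTTAA/3: at [11, 28, 94, 168, 176, 191, 202, 226, 235] ⇒ [14, 31, 97, 171, 179, 194, 205, 229, 238]
  EstV AAGACTG/4: at [37, 54, 71, 122, 131, 138, 149, 160, 184, 211, 219] ⇒ [41, 58, 75, 126, 135, 142, 153, 164, 188, 215, 223]
  GruIV GCCCA/0: at [45, 61, 81, 87, 109, 114] ⇒ [45, 61, 81, 87, 109, 114]

Pooled cuts: [14, 31, 41, 45, 58, 61, 75, 81, 87, 97, 109, 114, 126, 135, 142, 153, 164, 171, 179, 188, 194, 205, 215, 223, 229, 238]

Fragments:
  [0,14): 14 bp
  [14,31): 17 bp
  [31,41): 10 bp
  [41,45): 4 bp
  [45,58): 13 bp
  [58,61): 3 bp
  [61,75): 14 bp
  [75,81): 6 bp
  [81,87): 6 bp
  [87,97): 10 bp
  [97,109): 12 bp
  [109,114): 5 bp
  [114,126): 12 bp
  [126,135): 9 bp
  [135,142): 7 bp
  [142,153): 11 bp
  [153,164): 11 bp
  [164,171): 7 bp
  [171,179): 8 bp
  [179,188): 9 bp
  [188,194): 6 bp
  [194,205): 11 bp
  [205,215): 10 bp
  [215,223): 8 bp
  [223,229): 6 bp
  [229,238): 9 bp
  [238,243): 5 bp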